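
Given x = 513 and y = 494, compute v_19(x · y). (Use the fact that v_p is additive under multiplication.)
v_19(253422) = 2

v_p(x) = 1 (factor: 513 = 19^1 · 27); v_p(y) = 1 (factor: 494 = 19^1 · 26). Additivity: v_p(xy) = v_p(x) + v_p(y) = 1 + 1 = 2. (Direct check: xy = 253422 = 19^2 · (702).)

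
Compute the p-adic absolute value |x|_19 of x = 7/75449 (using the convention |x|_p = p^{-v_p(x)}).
|7/75449|_19 = 6859

Step 1 — compute v_19(x) by factoring powers of 19 out of the numerator and denominator: v_19(7/75449) = -3. Step 2 — apply |x|_p = p^{-v_p(x)} = 19^{3} = 6859.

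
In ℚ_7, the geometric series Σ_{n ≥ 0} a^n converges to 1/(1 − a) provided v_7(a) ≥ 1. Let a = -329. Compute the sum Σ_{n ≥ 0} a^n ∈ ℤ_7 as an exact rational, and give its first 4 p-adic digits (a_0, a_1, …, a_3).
Σ a^n = 1/(1 − a) = 1/330;  first 4 digits = (1, 2, 4, 0)

v_7(a) = 1 ≥ 1, so the series converges in ℤ_7 to 1/(1 − a) = 1/(1 − (-329)) = 1/330. Expand this rational in ℤ_7: compute digits iteratively via d_i = x_i mod 7, x_{i+1} = (x_i − d_i)/7. The first 4 digits are (1, 2, 4, 0).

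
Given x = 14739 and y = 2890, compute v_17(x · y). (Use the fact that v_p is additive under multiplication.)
v_17(42595710) = 5

v_p(x) = 3 (factor: 14739 = 17^3 · 3); v_p(y) = 2 (factor: 2890 = 17^2 · 10). Additivity: v_p(xy) = v_p(x) + v_p(y) = 3 + 2 = 5. (Direct check: xy = 42595710 = 17^5 · (30).)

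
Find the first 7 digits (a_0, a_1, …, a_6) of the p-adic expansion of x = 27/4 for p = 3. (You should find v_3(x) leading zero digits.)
(a_0, …, a_6) = (0, 0, 0, 1, 2, 0, 2)

v_3(27/4) = 3, so a_0 = ... = a_2 = 0. Factor out: x = 3^3 · u with u = 1/4 a unit in ℤ_3. Expand u iteratively via a_{v+i} = u_i mod 3, u_{i+1} = (u_i − a_{v+i})/3:
  u_0 = 1/4;  a_3 = 1;  u_1 = (u_0 − 1)/3 = -1/4
  u_1 = -1/4;  a_4 = 2;  u_2 = (u_1 − 2)/3 = -3/4
  u_2 = -3/4;  a_5 = 0;  u_3 = (u_2 − 0)/3 = -1/4
  u_3 = -1/4;  a_6 = 2;  u_4 = (u_3 − 2)/3 = -3/4
Digits: (0, 0, 0, 1, 2, 0, 2).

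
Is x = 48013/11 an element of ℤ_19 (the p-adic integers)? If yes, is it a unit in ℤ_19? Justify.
x ∈ ℤ_19 but not a unit; v_19(x) = 3 > 0

ℤ_19 = {x ∈ ℚ_19 : v_19(x) ≥ 0} and ℤ_19^× = {x ∈ ℤ_19 : v_19(x) = 0}. Here v_19(48013/11) = v_19(num) − v_19(den) = 3; compare against these criteria.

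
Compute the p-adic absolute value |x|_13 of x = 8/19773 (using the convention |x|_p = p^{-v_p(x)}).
|8/19773|_13 = 2197

Step 1 — compute v_13(x) by factoring powers of 13 out of the numerator and denominator: v_13(8/19773) = -3. Step 2 — apply |x|_p = p^{-v_p(x)} = 13^{3} = 2197.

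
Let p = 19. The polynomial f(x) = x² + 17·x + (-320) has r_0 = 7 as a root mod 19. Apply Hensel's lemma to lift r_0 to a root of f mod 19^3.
r_2 = 5194 (mod 6859)

Hensel: r_{i+1} = r_i − f(r_i)·(f′(r_i))^{-1} mod 19^{i+2}, f′(x) = 2x + 17. Iterate:
  r_0 = 7 (mod 19)
  r_1 = 140 (mod 361)
  r_2 = 5194 (mod 6859)
Final: r = 5194 satisfies f(r) ≡ 0 mod 19^3.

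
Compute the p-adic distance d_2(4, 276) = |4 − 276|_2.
d_2(4, 276) = 1/16

Step 1 — x − y = 4 − 276 = -272. Step 2 — v_2(-272) = 4 (factor: -272 = −(2^4 · 17); the sign does not affect v_p). Step 3 — |x − y|_2 = 2^{-4} = 1/16.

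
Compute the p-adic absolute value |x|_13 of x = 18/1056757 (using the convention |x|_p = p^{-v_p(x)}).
|18/1056757|_13 = 28561

Step 1 — compute v_13(x) by factoring powers of 13 out of the numerator and denominator: v_13(18/1056757) = -4. Step 2 — apply |x|_p = p^{-v_p(x)} = 13^{4} = 28561.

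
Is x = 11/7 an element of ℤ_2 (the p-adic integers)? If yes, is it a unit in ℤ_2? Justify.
x ∈ ℤ_2^× (unit); v_2(x) = 0

ℤ_2 = {x ∈ ℚ_2 : v_2(x) ≥ 0} and ℤ_2^× = {x ∈ ℤ_2 : v_2(x) = 0}. Here v_2(11/7) = v_2(num) − v_2(den) = 0; compare against these criteria.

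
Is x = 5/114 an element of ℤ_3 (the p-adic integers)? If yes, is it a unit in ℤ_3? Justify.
x ∉ ℤ_3 (v_3(x) = -1 < 0)

ℤ_3 = {x ∈ ℚ_3 : v_3(x) ≥ 0} and ℤ_3^× = {x ∈ ℤ_3 : v_3(x) = 0}. Here v_3(5/114) = v_3(num) − v_3(den) = -1; compare against these criteria.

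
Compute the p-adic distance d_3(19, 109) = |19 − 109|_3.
d_3(19, 109) = 1/9

Step 1 — x − y = 19 − 109 = -90. Step 2 — v_3(-90) = 2 (factor: -90 = −(3^2 · 10); the sign does not affect v_p). Step 3 — |x − y|_3 = 3^{-2} = 1/9.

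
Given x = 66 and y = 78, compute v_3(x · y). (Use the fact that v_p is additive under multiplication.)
v_3(5148) = 2

v_p(x) = 1 (factor: 66 = 3^1 · 22); v_p(y) = 1 (factor: 78 = 3^1 · 26). Additivity: v_p(xy) = v_p(x) + v_p(y) = 1 + 1 = 2. (Direct check: xy = 5148 = 3^2 · (572).)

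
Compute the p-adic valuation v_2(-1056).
v_2(-1056) = 5

v_2(n) is the largest exponent k such that 2^k divides n. Factor out: -1056 = -2^5 · 33. (Sign doesn't affect v_p.) So v_2(-1056) = 5.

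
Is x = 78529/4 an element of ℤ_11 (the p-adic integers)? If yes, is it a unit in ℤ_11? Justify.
x ∈ ℤ_11 but not a unit; v_11(x) = 3 > 0

ℤ_11 = {x ∈ ℚ_11 : v_11(x) ≥ 0} and ℤ_11^× = {x ∈ ℤ_11 : v_11(x) = 0}. Here v_11(78529/4) = v_11(num) − v_11(den) = 3; compare against these criteria.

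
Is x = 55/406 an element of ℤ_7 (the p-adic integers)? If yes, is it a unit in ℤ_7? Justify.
x ∉ ℤ_7 (v_7(x) = -1 < 0)

ℤ_7 = {x ∈ ℚ_7 : v_7(x) ≥ 0} and ℤ_7^× = {x ∈ ℤ_7 : v_7(x) = 0}. Here v_7(55/406) = v_7(num) − v_7(den) = -1; compare against these criteria.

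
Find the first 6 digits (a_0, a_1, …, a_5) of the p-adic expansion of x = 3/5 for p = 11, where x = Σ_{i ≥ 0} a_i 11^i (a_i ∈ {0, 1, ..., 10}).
(a_0, …, a_5) = (5, 4, 4, 4, 4, 4)

v_11(3/5) = 0 (numerator and denominator both coprime to 11), so x ∈ ℤ_11^×. Compute digits iteratively via a_i = x_i mod 11, x_{i+1} = (x_i − a_i)/11, with x_0 = x:
  x_0 = 3/5;  a_0 = 5;  x_1 = (x_0 − 5)/11 = -2/5
  x_1 = -2/5;  a_1 = 4;  x_2 = (x_1 − 4)/11 = -2/5
  x_2 = -2/5;  a_2 = 4;  x_3 = (x_2 − 4)/11 = -2/5
  x_3 = -2/5;  a_3 = 4;  x_4 = (x_3 − 4)/11 = -2/5
  x_4 = -2/5;  a_4 = 4;  x_5 = (x_4 − 4)/11 = -2/5
  x_5 = -2/5;  a_5 = 4;  x_6 = (x_5 − 4)/11 = -2/5
Digits: (5, 4, 4, 4, 4, 4).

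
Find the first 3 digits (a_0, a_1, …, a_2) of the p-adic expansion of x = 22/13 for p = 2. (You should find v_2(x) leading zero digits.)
(a_0, …, a_2) = (0, 1, 1)

v_2(22/13) = 1, so a_0 = ... = a_0 = 0. Factor out: x = 2^1 · u with u = 11/13 a unit in ℤ_2. Expand u iteratively via a_{v+i} = u_i mod 2, u_{i+1} = (u_i − a_{v+i})/2:
  u_0 = 11/13;  a_1 = 1;  u_1 = (u_0 − 1)/2 = -1/13
  u_1 = -1/13;  a_2 = 1;  u_2 = (u_1 − 1)/2 = -7/13
Digits: (0, 1, 1).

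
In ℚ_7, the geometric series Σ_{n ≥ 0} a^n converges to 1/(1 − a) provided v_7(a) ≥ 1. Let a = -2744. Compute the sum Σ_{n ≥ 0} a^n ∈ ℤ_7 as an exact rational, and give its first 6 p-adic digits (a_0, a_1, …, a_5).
Σ a^n = 1/(1 − a) = 1/2745;  first 6 digits = (1, 0, 0, 6, 5, 6)

v_7(a) = 3 ≥ 1, so the series converges in ℤ_7 to 1/(1 − a) = 1/(1 − (-2744)) = 1/2745. Expand this rational in ℤ_7: compute digits iteratively via d_i = x_i mod 7, x_{i+1} = (x_i − d_i)/7. The first 6 digits are (1, 0, 0, 6, 5, 6).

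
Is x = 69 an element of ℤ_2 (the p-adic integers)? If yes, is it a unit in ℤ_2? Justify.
x ∈ ℤ_2^× (unit); v_2(x) = 0

ℤ_2 = {x ∈ ℚ_2 : v_2(x) ≥ 0} and ℤ_2^× = {x ∈ ℤ_2 : v_2(x) = 0}. Here v_2(69) = v_2(num) − v_2(den) = 0; compare against these criteria.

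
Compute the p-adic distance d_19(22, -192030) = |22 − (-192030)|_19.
d_19(22, -192030) = 1/6859

Step 1 — x − y = 22 − (-192030) = 192052. Step 2 — v_19(192052) = 3 (factor: 192052 = (19^3 · 28); the sign does not affect v_p). Step 3 — |x − y|_19 = 19^{-3} = 1/6859.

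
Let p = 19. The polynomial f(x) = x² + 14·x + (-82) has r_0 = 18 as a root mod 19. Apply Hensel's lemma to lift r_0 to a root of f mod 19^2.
r_1 = 37 (mod 361)

Hensel: r_{i+1} = r_i − f(r_i)·(f′(r_i))^{-1} mod 19^{i+2}, f′(x) = 2x + 14. Iterate:
  r_0 = 18 (mod 19)
  r_1 = 37 (mod 361)
Final: r = 37 satisfies f(r) ≡ 0 mod 19^2.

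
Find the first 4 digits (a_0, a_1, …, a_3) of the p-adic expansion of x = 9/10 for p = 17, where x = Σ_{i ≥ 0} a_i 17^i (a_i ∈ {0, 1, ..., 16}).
(a_0, …, a_3) = (6, 15, 11, 1)

v_17(9/10) = 0 (numerator and denominator both coprime to 17), so x ∈ ℤ_17^×. Compute digits iteratively via a_i = x_i mod 17, x_{i+1} = (x_i − a_i)/17, with x_0 = x:
  x_0 = 9/10;  a_0 = 6;  x_1 = (x_0 − 6)/17 = -3/10
  x_1 = -3/10;  a_1 = 15;  x_2 = (x_1 − 15)/17 = -9/10
  x_2 = -9/10;  a_2 = 11;  x_3 = (x_2 − 11)/17 = -7/10
  x_3 = -7/10;  a_3 = 1;  x_4 = (x_3 − 1)/17 = -1/10
Digits: (6, 15, 11, 1).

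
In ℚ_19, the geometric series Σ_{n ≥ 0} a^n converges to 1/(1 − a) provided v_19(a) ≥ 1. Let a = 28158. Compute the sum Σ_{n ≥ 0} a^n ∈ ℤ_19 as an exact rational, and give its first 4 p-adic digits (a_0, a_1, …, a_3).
Σ a^n = 1/(1 − a) = -1/28157;  first 4 digits = (1, 0, 2, 4)

v_19(a) = 2 ≥ 1, so the series converges in ℤ_19 to 1/(1 − a) = 1/(1 − 28158) = -1/28157. Expand this rational in ℤ_19: compute digits iteratively via d_i = x_i mod 19, x_{i+1} = (x_i − d_i)/19. The first 4 digits are (1, 0, 2, 4).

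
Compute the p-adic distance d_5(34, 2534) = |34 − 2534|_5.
d_5(34, 2534) = 1/625

Step 1 — x − y = 34 − 2534 = -2500. Step 2 — v_5(-2500) = 4 (factor: -2500 = −(5^4 · 4); the sign does not affect v_p). Step 3 — |x − y|_5 = 5^{-4} = 1/625.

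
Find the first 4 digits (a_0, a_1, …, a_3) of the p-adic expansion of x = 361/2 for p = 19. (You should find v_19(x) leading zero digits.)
(a_0, …, a_3) = (0, 0, 10, 9)

v_19(361/2) = 2, so a_0 = ... = a_1 = 0. Factor out: x = 19^2 · u with u = 1/2 a unit in ℤ_19. Expand u iteratively via a_{v+i} = u_i mod 19, u_{i+1} = (u_i − a_{v+i})/19:
  u_0 = 1/2;  a_2 = 10;  u_1 = (u_0 − 10)/19 = -1/2
  u_1 = -1/2;  a_3 = 9;  u_2 = (u_1 − 9)/19 = -1/2
Digits: (0, 0, 10, 9).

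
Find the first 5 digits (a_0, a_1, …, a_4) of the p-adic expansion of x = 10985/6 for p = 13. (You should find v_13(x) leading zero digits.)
(a_0, …, a_4) = (0, 0, 0, 3, 2)

v_13(10985/6) = 3, so a_0 = ... = a_2 = 0. Factor out: x = 13^3 · u with u = 5/6 a unit in ℤ_13. Expand u iteratively via a_{v+i} = u_i mod 13, u_{i+1} = (u_i − a_{v+i})/13:
  u_0 = 5/6;  a_3 = 3;  u_1 = (u_0 − 3)/13 = -1/6
  u_1 = -1/6;  a_4 = 2;  u_2 = (u_1 − 2)/13 = -1/6
Digits: (0, 0, 0, 3, 2).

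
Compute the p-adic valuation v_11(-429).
v_11(-429) = 1

v_11(n) is the largest exponent k such that 11^k divides n. Factor out: -429 = -11^1 · 39. (Sign doesn't affect v_p.) So v_11(-429) = 1.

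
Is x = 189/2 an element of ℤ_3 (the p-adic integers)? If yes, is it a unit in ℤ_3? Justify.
x ∈ ℤ_3 but not a unit; v_3(x) = 3 > 0

ℤ_3 = {x ∈ ℚ_3 : v_3(x) ≥ 0} and ℤ_3^× = {x ∈ ℤ_3 : v_3(x) = 0}. Here v_3(189/2) = v_3(num) − v_3(den) = 3; compare against these criteria.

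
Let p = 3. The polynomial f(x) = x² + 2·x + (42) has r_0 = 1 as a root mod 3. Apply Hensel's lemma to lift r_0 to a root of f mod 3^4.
r_3 = 10 (mod 81)

Hensel: r_{i+1} = r_i − f(r_i)·(f′(r_i))^{-1} mod 3^{i+2}, f′(x) = 2x + 2. Iterate:
  r_0 = 1 (mod 3)
  r_1 = 1 (mod 9)
  r_2 = 10 (mod 27)
  r_3 = 10 (mod 81)
Final: r = 10 satisfies f(r) ≡ 0 mod 3^4.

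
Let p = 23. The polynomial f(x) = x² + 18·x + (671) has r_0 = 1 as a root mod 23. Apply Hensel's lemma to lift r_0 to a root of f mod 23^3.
r_2 = 3405 (mod 12167)

Hensel: r_{i+1} = r_i − f(r_i)·(f′(r_i))^{-1} mod 23^{i+2}, f′(x) = 2x + 18. Iterate:
  r_0 = 1 (mod 23)
  r_1 = 231 (mod 529)
  r_2 = 3405 (mod 12167)
Final: r = 3405 satisfies f(r) ≡ 0 mod 23^3.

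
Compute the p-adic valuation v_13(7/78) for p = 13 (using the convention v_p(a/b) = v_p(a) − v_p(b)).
v_13(7/78) = -1

Factor powers of 13 from the numerator and denominator of the reduced fraction: 7 = 13^0 · 7 and 78 = 13^1 · 6. Apply v_p(a/b) = v_p(a) − v_p(b): v_13(7/78) = 0 − 1 = -1.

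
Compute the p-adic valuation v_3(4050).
v_3(4050) = 4

v_3(n) is the largest exponent k such that 3^k divides n. Factor out: 4050 = 3^4 · 50. (Sign doesn't affect v_p.) So v_3(4050) = 4.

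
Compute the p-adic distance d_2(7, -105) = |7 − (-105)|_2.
d_2(7, -105) = 1/16

Step 1 — x − y = 7 − (-105) = 112. Step 2 — v_2(112) = 4 (factor: 112 = (2^4 · 7); the sign does not affect v_p). Step 3 — |x − y|_2 = 2^{-4} = 1/16.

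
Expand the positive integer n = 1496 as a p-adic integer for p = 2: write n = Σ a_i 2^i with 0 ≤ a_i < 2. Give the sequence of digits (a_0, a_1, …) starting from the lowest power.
(a_0, a_1, …) = (0, 0, 0, 1, 1, 0, 1, 1, 1, 0, 1)

Repeated division by 2 gives the digits low-to-high: 1496 = 1·2^3 + 1·2^4 + 1·2^6 + 1·2^7 + 1·2^8 + 1·2^10. Digit sequence: (0, 0, 0, 1, 1, 0, 1, 1, 1, 0, 1).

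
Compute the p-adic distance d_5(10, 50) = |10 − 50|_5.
d_5(10, 50) = 1/5

Step 1 — x − y = 10 − 50 = -40. Step 2 — v_5(-40) = 1 (factor: -40 = −(5^1 · 8); the sign does not affect v_p). Step 3 — |x − y|_5 = 5^{-1} = 1/5.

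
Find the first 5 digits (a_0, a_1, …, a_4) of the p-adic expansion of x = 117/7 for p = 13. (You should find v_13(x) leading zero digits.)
(a_0, …, a_4) = (0, 5, 9, 3, 9)

v_13(117/7) = 1, so a_0 = ... = a_0 = 0. Factor out: x = 13^1 · u with u = 9/7 a unit in ℤ_13. Expand u iteratively via a_{v+i} = u_i mod 13, u_{i+1} = (u_i − a_{v+i})/13:
  u_0 = 9/7;  a_1 = 5;  u_1 = (u_0 − 5)/13 = -2/7
  u_1 = -2/7;  a_2 = 9;  u_2 = (u_1 − 9)/13 = -5/7
  u_2 = -5/7;  a_3 = 3;  u_3 = (u_2 − 3)/13 = -2/7
  u_3 = -2/7;  a_4 = 9;  u_4 = (u_3 − 9)/13 = -5/7
Digits: (0, 5, 9, 3, 9).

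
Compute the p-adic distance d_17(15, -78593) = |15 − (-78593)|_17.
d_17(15, -78593) = 1/4913

Step 1 — x − y = 15 − (-78593) = 78608. Step 2 — v_17(78608) = 3 (factor: 78608 = (17^3 · 16); the sign does not affect v_p). Step 3 — |x − y|_17 = 17^{-3} = 1/4913.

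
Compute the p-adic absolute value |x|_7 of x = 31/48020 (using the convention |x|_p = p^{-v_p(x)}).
|31/48020|_7 = 2401

Step 1 — compute v_7(x) by factoring powers of 7 out of the numerator and denominator: v_7(31/48020) = -4. Step 2 — apply |x|_p = p^{-v_p(x)} = 7^{4} = 2401.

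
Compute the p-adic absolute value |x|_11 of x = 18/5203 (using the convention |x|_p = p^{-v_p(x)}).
|18/5203|_11 = 121

Step 1 — compute v_11(x) by factoring powers of 11 out of the numerator and denominator: v_11(18/5203) = -2. Step 2 — apply |x|_p = p^{-v_p(x)} = 11^{2} = 121.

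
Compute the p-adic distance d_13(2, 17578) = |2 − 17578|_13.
d_13(2, 17578) = 1/2197

Step 1 — x − y = 2 − 17578 = -17576. Step 2 — v_13(-17576) = 3 (factor: -17576 = −(13^3 · 8); the sign does not affect v_p). Step 3 — |x − y|_13 = 13^{-3} = 1/2197.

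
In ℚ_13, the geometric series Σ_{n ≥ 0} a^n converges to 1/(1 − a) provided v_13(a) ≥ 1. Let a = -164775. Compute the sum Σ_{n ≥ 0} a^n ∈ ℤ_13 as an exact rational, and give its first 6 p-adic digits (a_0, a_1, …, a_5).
Σ a^n = 1/(1 − a) = 1/164776;  first 6 digits = (1, 0, 0, 3, 7, 12)

v_13(a) = 3 ≥ 1, so the series converges in ℤ_13 to 1/(1 − a) = 1/(1 − (-164775)) = 1/164776. Expand this rational in ℤ_13: compute digits iteratively via d_i = x_i mod 13, x_{i+1} = (x_i − d_i)/13. The first 6 digits are (1, 0, 0, 3, 7, 12).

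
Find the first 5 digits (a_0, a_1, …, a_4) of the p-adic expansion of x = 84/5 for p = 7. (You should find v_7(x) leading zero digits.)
(a_0, …, a_4) = (0, 1, 3, 1, 4)

v_7(84/5) = 1, so a_0 = ... = a_0 = 0. Factor out: x = 7^1 · u with u = 12/5 a unit in ℤ_7. Expand u iteratively via a_{v+i} = u_i mod 7, u_{i+1} = (u_i − a_{v+i})/7:
  u_0 = 12/5;  a_1 = 1;  u_1 = (u_0 − 1)/7 = 1/5
  u_1 = 1/5;  a_2 = 3;  u_2 = (u_1 − 3)/7 = -2/5
  u_2 = -2/5;  a_3 = 1;  u_3 = (u_2 − 1)/7 = -1/5
  u_3 = -1/5;  a_4 = 4;  u_4 = (u_3 − 4)/7 = -3/5
Digits: (0, 1, 3, 1, 4).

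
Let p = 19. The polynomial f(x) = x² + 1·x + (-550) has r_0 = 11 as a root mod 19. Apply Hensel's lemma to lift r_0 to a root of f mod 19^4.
r_3 = 50475 (mod 130321)

Hensel: r_{i+1} = r_i − f(r_i)·(f′(r_i))^{-1} mod 19^{i+2}, f′(x) = 2x + 1. Iterate:
  r_0 = 11 (mod 19)
  r_1 = 296 (mod 361)
  r_2 = 2462 (mod 6859)
  r_3 = 50475 (mod 130321)
Final: r = 50475 satisfies f(r) ≡ 0 mod 19^4.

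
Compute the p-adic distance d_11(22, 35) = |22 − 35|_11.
d_11(22, 35) = 1

Step 1 — x − y = 22 − 35 = -13. Step 2 — v_11(-13) = 0 (factor: -13 = −(11^0 · 13); the sign does not affect v_p). Step 3 — |x − y|_11 = 11^{0} = 1.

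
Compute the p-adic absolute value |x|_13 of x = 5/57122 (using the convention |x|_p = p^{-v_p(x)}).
|5/57122|_13 = 28561

Step 1 — compute v_13(x) by factoring powers of 13 out of the numerator and denominator: v_13(5/57122) = -4. Step 2 — apply |x|_p = p^{-v_p(x)} = 13^{4} = 28561.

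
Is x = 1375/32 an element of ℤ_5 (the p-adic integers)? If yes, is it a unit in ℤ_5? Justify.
x ∈ ℤ_5 but not a unit; v_5(x) = 3 > 0

ℤ_5 = {x ∈ ℚ_5 : v_5(x) ≥ 0} and ℤ_5^× = {x ∈ ℤ_5 : v_5(x) = 0}. Here v_5(1375/32) = v_5(num) − v_5(den) = 3; compare against these criteria.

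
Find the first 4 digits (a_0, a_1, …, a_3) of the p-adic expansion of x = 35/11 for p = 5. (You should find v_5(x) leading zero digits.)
(a_0, …, a_3) = (0, 2, 2, 0)

v_5(35/11) = 1, so a_0 = ... = a_0 = 0. Factor out: x = 5^1 · u with u = 7/11 a unit in ℤ_5. Expand u iteratively via a_{v+i} = u_i mod 5, u_{i+1} = (u_i − a_{v+i})/5:
  u_0 = 7/11;  a_1 = 2;  u_1 = (u_0 − 2)/5 = -3/11
  u_1 = -3/11;  a_2 = 2;  u_2 = (u_1 − 2)/5 = -5/11
  u_2 = -5/11;  a_3 = 0;  u_3 = (u_2 − 0)/5 = -1/11
Digits: (0, 2, 2, 0).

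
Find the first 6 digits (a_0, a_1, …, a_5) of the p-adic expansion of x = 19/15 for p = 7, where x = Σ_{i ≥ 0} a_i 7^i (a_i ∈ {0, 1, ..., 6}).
(a_0, …, a_5) = (5, 6, 0, 5, 3, 6)

v_7(19/15) = 0 (numerator and denominator both coprime to 7), so x ∈ ℤ_7^×. Compute digits iteratively via a_i = x_i mod 7, x_{i+1} = (x_i − a_i)/7, with x_0 = x:
  x_0 = 19/15;  a_0 = 5;  x_1 = (x_0 − 5)/7 = -8/15
  x_1 = -8/15;  a_1 = 6;  x_2 = (x_1 − 6)/7 = -14/15
  x_2 = -14/15;  a_2 = 0;  x_3 = (x_2 − 0)/7 = -2/15
  x_3 = -2/15;  a_3 = 5;  x_4 = (x_3 − 5)/7 = -11/15
  x_4 = -11/15;  a_4 = 3;  x_5 = (x_4 − 3)/7 = -8/15
  x_5 = -8/15;  a_5 = 6;  x_6 = (x_5 − 6)/7 = -14/15
Digits: (5, 6, 0, 5, 3, 6).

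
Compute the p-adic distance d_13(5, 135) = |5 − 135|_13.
d_13(5, 135) = 1/13

Step 1 — x − y = 5 − 135 = -130. Step 2 — v_13(-130) = 1 (factor: -130 = −(13^1 · 10); the sign does not affect v_p). Step 3 — |x − y|_13 = 13^{-1} = 1/13.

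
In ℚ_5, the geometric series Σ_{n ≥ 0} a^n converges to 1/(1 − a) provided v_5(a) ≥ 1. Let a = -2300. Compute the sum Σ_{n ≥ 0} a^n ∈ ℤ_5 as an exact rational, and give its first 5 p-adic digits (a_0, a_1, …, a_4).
Σ a^n = 1/(1 − a) = 1/2301;  first 5 digits = (1, 0, 3, 1, 0)

v_5(a) = 2 ≥ 1, so the series converges in ℤ_5 to 1/(1 − a) = 1/(1 − (-2300)) = 1/2301. Expand this rational in ℤ_5: compute digits iteratively via d_i = x_i mod 5, x_{i+1} = (x_i − d_i)/5. The first 5 digits are (1, 0, 3, 1, 0).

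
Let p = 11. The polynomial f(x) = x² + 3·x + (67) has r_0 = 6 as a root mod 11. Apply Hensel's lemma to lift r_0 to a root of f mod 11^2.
r_1 = 6 (mod 121)

Hensel: r_{i+1} = r_i − f(r_i)·(f′(r_i))^{-1} mod 11^{i+2}, f′(x) = 2x + 3. Iterate:
  r_0 = 6 (mod 11)
  r_1 = 6 (mod 121)
Final: r = 6 satisfies f(r) ≡ 0 mod 11^2.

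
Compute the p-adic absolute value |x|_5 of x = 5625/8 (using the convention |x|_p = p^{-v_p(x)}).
|5625/8|_5 = 1/625

Step 1 — compute v_5(x) by factoring powers of 5 out of the numerator and denominator: v_5(5625/8) = 4. Step 2 — apply |x|_p = p^{-v_p(x)} = 5^{-4} = 1/625.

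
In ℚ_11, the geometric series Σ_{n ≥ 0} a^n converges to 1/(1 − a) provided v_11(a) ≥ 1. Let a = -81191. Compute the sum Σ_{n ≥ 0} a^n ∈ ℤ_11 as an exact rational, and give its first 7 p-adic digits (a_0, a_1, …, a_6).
Σ a^n = 1/(1 − a) = 1/81192;  first 7 digits = (1, 0, 0, 5, 5, 10, 2)

v_11(a) = 3 ≥ 1, so the series converges in ℤ_11 to 1/(1 − a) = 1/(1 − (-81191)) = 1/81192. Expand this rational in ℤ_11: compute digits iteratively via d_i = x_i mod 11, x_{i+1} = (x_i − d_i)/11. The first 7 digits are (1, 0, 0, 5, 5, 10, 2).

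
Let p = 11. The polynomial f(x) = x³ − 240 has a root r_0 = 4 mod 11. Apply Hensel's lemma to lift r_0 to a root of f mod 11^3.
r_2 = 411 (mod 1331)

Hensel: r_{i+1} = r_i − f(r_i)/f′(r_i) mod 11^{i+2}, where f′(x) = 3x². Iterate:
  r_0 = 4 (mod 11)
  r_1 = 48 (mod 121)
  r_2 = 411 (mod 1331)
Final: r = 411 with f(r) ≡ 0 mod 11^3.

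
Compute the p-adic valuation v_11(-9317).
v_11(-9317) = 3

v_11(n) is the largest exponent k such that 11^k divides n. Factor out: -9317 = -11^3 · 7. (Sign doesn't affect v_p.) So v_11(-9317) = 3.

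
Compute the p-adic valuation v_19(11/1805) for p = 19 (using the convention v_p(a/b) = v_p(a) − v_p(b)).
v_19(11/1805) = -2

Factor powers of 19 from the numerator and denominator of the reduced fraction: 11 = 19^0 · 11 and 1805 = 19^2 · 5. Apply v_p(a/b) = v_p(a) − v_p(b): v_19(11/1805) = 0 − 2 = -2.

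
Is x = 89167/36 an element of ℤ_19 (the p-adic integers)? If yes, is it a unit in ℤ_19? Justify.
x ∈ ℤ_19 but not a unit; v_19(x) = 3 > 0

ℤ_19 = {x ∈ ℚ_19 : v_19(x) ≥ 0} and ℤ_19^× = {x ∈ ℤ_19 : v_19(x) = 0}. Here v_19(89167/36) = v_19(num) − v_19(den) = 3; compare against these criteria.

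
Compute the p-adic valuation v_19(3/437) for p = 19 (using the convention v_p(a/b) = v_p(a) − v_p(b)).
v_19(3/437) = -1

Factor powers of 19 from the numerator and denominator of the reduced fraction: 3 = 19^0 · 3 and 437 = 19^1 · 23. Apply v_p(a/b) = v_p(a) − v_p(b): v_19(3/437) = 0 − 1 = -1.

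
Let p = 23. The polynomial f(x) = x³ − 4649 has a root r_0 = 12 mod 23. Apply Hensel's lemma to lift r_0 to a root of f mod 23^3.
r_2 = 4083 (mod 12167)

Hensel: r_{i+1} = r_i − f(r_i)/f′(r_i) mod 23^{i+2}, where f′(x) = 3x². Iterate:
  r_0 = 12 (mod 23)
  r_1 = 380 (mod 529)
  r_2 = 4083 (mod 12167)
Final: r = 4083 with f(r) ≡ 0 mod 23^3.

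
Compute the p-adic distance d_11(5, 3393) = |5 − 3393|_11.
d_11(5, 3393) = 1/121

Step 1 — x − y = 5 − 3393 = -3388. Step 2 — v_11(-3388) = 2 (factor: -3388 = −(11^2 · 28); the sign does not affect v_p). Step 3 — |x − y|_11 = 11^{-2} = 1/121.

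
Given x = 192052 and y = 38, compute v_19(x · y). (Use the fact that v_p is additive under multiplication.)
v_19(7297976) = 4

v_p(x) = 3 (factor: 192052 = 19^3 · 28); v_p(y) = 1 (factor: 38 = 19^1 · 2). Additivity: v_p(xy) = v_p(x) + v_p(y) = 3 + 1 = 4. (Direct check: xy = 7297976 = 19^4 · (56).)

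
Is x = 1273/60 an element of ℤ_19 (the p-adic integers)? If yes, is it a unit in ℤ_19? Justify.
x ∈ ℤ_19 but not a unit; v_19(x) = 1 > 0

ℤ_19 = {x ∈ ℚ_19 : v_19(x) ≥ 0} and ℤ_19^× = {x ∈ ℤ_19 : v_19(x) = 0}. Here v_19(1273/60) = v_19(num) − v_19(den) = 1; compare against these criteria.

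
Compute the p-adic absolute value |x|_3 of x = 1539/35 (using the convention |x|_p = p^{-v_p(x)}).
|1539/35|_3 = 1/81

Step 1 — compute v_3(x) by factoring powers of 3 out of the numerator and denominator: v_3(1539/35) = 4. Step 2 — apply |x|_p = p^{-v_p(x)} = 3^{-4} = 1/81.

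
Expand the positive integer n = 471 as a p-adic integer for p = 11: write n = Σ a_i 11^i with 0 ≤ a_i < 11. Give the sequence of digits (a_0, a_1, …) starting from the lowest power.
(a_0, a_1, …) = (9, 9, 3)

Repeated division by 11 gives the digits low-to-high: 471 = 9 + 9·11^1 + 3·11^2. Digit sequence: (9, 9, 3).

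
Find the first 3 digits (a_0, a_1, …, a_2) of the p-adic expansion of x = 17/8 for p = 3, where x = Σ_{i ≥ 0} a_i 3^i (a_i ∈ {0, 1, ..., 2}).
(a_0, …, a_2) = (1, 0, 2)

v_3(17/8) = 0 (numerator and denominator both coprime to 3), so x ∈ ℤ_3^×. Compute digits iteratively via a_i = x_i mod 3, x_{i+1} = (x_i − a_i)/3, with x_0 = x:
  x_0 = 17/8;  a_0 = 1;  x_1 = (x_0 − 1)/3 = 3/8
  x_1 = 3/8;  a_1 = 0;  x_2 = (x_1 − 0)/3 = 1/8
  x_2 = 1/8;  a_2 = 2;  x_3 = (x_2 − 2)/3 = -5/8
Digits: (1, 0, 2).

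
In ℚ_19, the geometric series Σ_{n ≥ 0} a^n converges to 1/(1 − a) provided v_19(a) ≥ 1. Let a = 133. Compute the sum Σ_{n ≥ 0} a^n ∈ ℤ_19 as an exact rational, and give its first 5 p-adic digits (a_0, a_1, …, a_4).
Σ a^n = 1/(1 − a) = -1/132;  first 5 digits = (1, 7, 11, 3, 6)

v_19(a) = 1 ≥ 1, so the series converges in ℤ_19 to 1/(1 − a) = 1/(1 − 133) = -1/132. Expand this rational in ℤ_19: compute digits iteratively via d_i = x_i mod 19, x_{i+1} = (x_i − d_i)/19. The first 5 digits are (1, 7, 11, 3, 6).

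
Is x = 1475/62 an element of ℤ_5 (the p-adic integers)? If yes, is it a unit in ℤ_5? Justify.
x ∈ ℤ_5 but not a unit; v_5(x) = 2 > 0

ℤ_5 = {x ∈ ℚ_5 : v_5(x) ≥ 0} and ℤ_5^× = {x ∈ ℤ_5 : v_5(x) = 0}. Here v_5(1475/62) = v_5(num) − v_5(den) = 2; compare against these criteria.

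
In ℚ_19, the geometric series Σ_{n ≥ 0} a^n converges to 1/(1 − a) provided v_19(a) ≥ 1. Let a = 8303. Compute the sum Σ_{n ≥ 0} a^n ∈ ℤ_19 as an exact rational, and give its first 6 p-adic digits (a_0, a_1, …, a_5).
Σ a^n = 1/(1 − a) = -1/8302;  first 6 digits = (1, 0, 4, 1, 16, 8)

v_19(a) = 2 ≥ 1, so the series converges in ℤ_19 to 1/(1 − a) = 1/(1 − 8303) = -1/8302. Expand this rational in ℤ_19: compute digits iteratively via d_i = x_i mod 19, x_{i+1} = (x_i − d_i)/19. The first 6 digits are (1, 0, 4, 1, 16, 8).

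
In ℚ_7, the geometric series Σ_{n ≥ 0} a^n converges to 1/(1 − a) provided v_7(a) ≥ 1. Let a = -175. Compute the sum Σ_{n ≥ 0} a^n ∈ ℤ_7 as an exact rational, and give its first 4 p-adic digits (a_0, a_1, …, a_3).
Σ a^n = 1/(1 − a) = 1/176;  first 4 digits = (1, 3, 5, 3)

v_7(a) = 1 ≥ 1, so the series converges in ℤ_7 to 1/(1 − a) = 1/(1 − (-175)) = 1/176. Expand this rational in ℤ_7: compute digits iteratively via d_i = x_i mod 7, x_{i+1} = (x_i − d_i)/7. The first 4 digits are (1, 3, 5, 3).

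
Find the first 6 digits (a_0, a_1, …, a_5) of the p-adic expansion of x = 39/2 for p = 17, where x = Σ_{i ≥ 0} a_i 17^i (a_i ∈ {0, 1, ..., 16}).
(a_0, …, a_5) = (11, 9, 8, 8, 8, 8)

v_17(39/2) = 0 (numerator and denominator both coprime to 17), so x ∈ ℤ_17^×. Compute digits iteratively via a_i = x_i mod 17, x_{i+1} = (x_i − a_i)/17, with x_0 = x:
  x_0 = 39/2;  a_0 = 11;  x_1 = (x_0 − 11)/17 = 1/2
  x_1 = 1/2;  a_1 = 9;  x_2 = (x_1 − 9)/17 = -1/2
  x_2 = -1/2;  a_2 = 8;  x_3 = (x_2 − 8)/17 = -1/2
  x_3 = -1/2;  a_3 = 8;  x_4 = (x_3 − 8)/17 = -1/2
  x_4 = -1/2;  a_4 = 8;  x_5 = (x_4 − 8)/17 = -1/2
  x_5 = -1/2;  a_5 = 8;  x_6 = (x_5 − 8)/17 = -1/2
Digits: (11, 9, 8, 8, 8, 8).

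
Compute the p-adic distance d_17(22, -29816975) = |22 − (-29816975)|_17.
d_17(22, -29816975) = 1/1419857

Step 1 — x − y = 22 − (-29816975) = 29816997. Step 2 — v_17(29816997) = 5 (factor: 29816997 = (17^5 · 21); the sign does not affect v_p). Step 3 — |x − y|_17 = 17^{-5} = 1/1419857.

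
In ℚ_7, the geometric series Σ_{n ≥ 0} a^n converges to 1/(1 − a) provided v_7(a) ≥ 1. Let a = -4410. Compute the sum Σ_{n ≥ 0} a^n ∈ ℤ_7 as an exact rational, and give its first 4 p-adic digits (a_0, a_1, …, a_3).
Σ a^n = 1/(1 − a) = 1/4411;  first 4 digits = (1, 0, 1, 1)

v_7(a) = 2 ≥ 1, so the series converges in ℤ_7 to 1/(1 − a) = 1/(1 − (-4410)) = 1/4411. Expand this rational in ℤ_7: compute digits iteratively via d_i = x_i mod 7, x_{i+1} = (x_i − d_i)/7. The first 4 digits are (1, 0, 1, 1).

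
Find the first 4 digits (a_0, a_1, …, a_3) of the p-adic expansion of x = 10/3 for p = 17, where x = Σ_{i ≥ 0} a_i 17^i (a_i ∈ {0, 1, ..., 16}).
(a_0, …, a_3) = (9, 11, 5, 11)

v_17(10/3) = 0 (numerator and denominator both coprime to 17), so x ∈ ℤ_17^×. Compute digits iteratively via a_i = x_i mod 17, x_{i+1} = (x_i − a_i)/17, with x_0 = x:
  x_0 = 10/3;  a_0 = 9;  x_1 = (x_0 − 9)/17 = -1/3
  x_1 = -1/3;  a_1 = 11;  x_2 = (x_1 − 11)/17 = -2/3
  x_2 = -2/3;  a_2 = 5;  x_3 = (x_2 − 5)/17 = -1/3
  x_3 = -1/3;  a_3 = 11;  x_4 = (x_3 − 11)/17 = -2/3
Digits: (9, 11, 5, 11).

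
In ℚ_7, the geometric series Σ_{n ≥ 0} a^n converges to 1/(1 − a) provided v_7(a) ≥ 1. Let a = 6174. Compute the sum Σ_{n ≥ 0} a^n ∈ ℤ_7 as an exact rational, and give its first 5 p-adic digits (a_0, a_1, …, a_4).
Σ a^n = 1/(1 − a) = -1/6173;  first 5 digits = (1, 0, 0, 4, 2)

v_7(a) = 3 ≥ 1, so the series converges in ℤ_7 to 1/(1 − a) = 1/(1 − 6174) = -1/6173. Expand this rational in ℤ_7: compute digits iteratively via d_i = x_i mod 7, x_{i+1} = (x_i − d_i)/7. The first 5 digits are (1, 0, 0, 4, 2).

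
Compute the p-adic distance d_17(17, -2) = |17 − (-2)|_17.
d_17(17, -2) = 1

Step 1 — x − y = 17 − (-2) = 19. Step 2 — v_17(19) = 0 (factor: 19 = (17^0 · 19); the sign does not affect v_p). Step 3 — |x − y|_17 = 17^{0} = 1.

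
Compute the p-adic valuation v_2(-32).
v_2(-32) = 5

v_2(n) is the largest exponent k such that 2^k divides n. Factor out: -32 = -2^5 · 1. (Sign doesn't affect v_p.) So v_2(-32) = 5.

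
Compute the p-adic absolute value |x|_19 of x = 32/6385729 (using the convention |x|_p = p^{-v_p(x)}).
|32/6385729|_19 = 130321

Step 1 — compute v_19(x) by factoring powers of 19 out of the numerator and denominator: v_19(32/6385729) = -4. Step 2 — apply |x|_p = p^{-v_p(x)} = 19^{4} = 130321.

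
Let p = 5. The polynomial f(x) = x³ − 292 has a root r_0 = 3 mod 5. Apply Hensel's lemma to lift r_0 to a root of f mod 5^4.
r_3 = 23 (mod 625)

Hensel: r_{i+1} = r_i − f(r_i)/f′(r_i) mod 5^{i+2}, where f′(x) = 3x². Iterate:
  r_0 = 3 (mod 5)
  r_1 = 23 (mod 25)
  r_2 = 23 (mod 125)
  r_3 = 23 (mod 625)
Final: r = 23 with f(r) ≡ 0 mod 5^4.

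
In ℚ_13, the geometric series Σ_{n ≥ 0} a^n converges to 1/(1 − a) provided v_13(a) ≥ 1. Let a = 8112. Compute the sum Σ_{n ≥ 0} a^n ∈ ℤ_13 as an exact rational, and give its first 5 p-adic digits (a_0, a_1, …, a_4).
Σ a^n = 1/(1 − a) = -1/8111;  first 5 digits = (1, 0, 9, 3, 3)

v_13(a) = 2 ≥ 1, so the series converges in ℤ_13 to 1/(1 − a) = 1/(1 − 8112) = -1/8111. Expand this rational in ℤ_13: compute digits iteratively via d_i = x_i mod 13, x_{i+1} = (x_i − d_i)/13. The first 5 digits are (1, 0, 9, 3, 3).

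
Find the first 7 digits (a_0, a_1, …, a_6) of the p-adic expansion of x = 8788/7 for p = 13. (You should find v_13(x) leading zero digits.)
(a_0, …, a_6) = (0, 0, 0, 8, 5, 7, 5)

v_13(8788/7) = 3, so a_0 = ... = a_2 = 0. Factor out: x = 13^3 · u with u = 4/7 a unit in ℤ_13. Expand u iteratively via a_{v+i} = u_i mod 13, u_{i+1} = (u_i − a_{v+i})/13:
  u_0 = 4/7;  a_3 = 8;  u_1 = (u_0 − 8)/13 = -4/7
  u_1 = -4/7;  a_4 = 5;  u_2 = (u_1 − 5)/13 = -3/7
  u_2 = -3/7;  a_5 = 7;  u_3 = (u_2 − 7)/13 = -4/7
  u_3 = -4/7;  a_6 = 5;  u_4 = (u_3 − 5)/13 = -3/7
Digits: (0, 0, 0, 8, 5, 7, 5).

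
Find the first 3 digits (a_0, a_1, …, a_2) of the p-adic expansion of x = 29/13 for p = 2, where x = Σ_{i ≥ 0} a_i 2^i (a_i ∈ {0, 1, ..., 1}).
(a_0, …, a_2) = (1, 0, 0)

v_2(29/13) = 0 (numerator and denominator both coprime to 2), so x ∈ ℤ_2^×. Compute digits iteratively via a_i = x_i mod 2, x_{i+1} = (x_i − a_i)/2, with x_0 = x:
  x_0 = 29/13;  a_0 = 1;  x_1 = (x_0 − 1)/2 = 8/13
  x_1 = 8/13;  a_1 = 0;  x_2 = (x_1 − 0)/2 = 4/13
  x_2 = 4/13;  a_2 = 0;  x_3 = (x_2 − 0)/2 = 2/13
Digits: (1, 0, 0).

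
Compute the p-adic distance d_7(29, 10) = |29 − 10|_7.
d_7(29, 10) = 1

Step 1 — x − y = 29 − 10 = 19. Step 2 — v_7(19) = 0 (factor: 19 = (7^0 · 19); the sign does not affect v_p). Step 3 — |x − y|_7 = 7^{0} = 1.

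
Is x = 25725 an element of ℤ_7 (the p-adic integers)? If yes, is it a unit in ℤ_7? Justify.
x ∈ ℤ_7 but not a unit; v_7(x) = 3 > 0

ℤ_7 = {x ∈ ℚ_7 : v_7(x) ≥ 0} and ℤ_7^× = {x ∈ ℤ_7 : v_7(x) = 0}. Here v_7(25725) = v_7(num) − v_7(den) = 3; compare against these criteria.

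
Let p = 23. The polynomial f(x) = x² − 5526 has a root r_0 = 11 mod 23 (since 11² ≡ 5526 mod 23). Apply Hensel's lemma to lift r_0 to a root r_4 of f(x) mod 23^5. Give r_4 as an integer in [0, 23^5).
r_4 = 2548089 (mod 6436343)

Hensel's recurrence: r_{i+1} = r_i − f(r_i)·(f′(r_i))^{-1} mod 23^{i+2}, with f′(x) = 2x. Iterate:
  r_0 = 11 (mod 23)
  r_1 = 425 (mod 529)
  r_2 = 5186 (mod 12167)
  r_3 = 29520 (mod 279841)
  r_4 = 2548089 (mod 6436343)
Final: r_4 = 2548089, and one checks f(r_4) ≡ 0 mod 23^5.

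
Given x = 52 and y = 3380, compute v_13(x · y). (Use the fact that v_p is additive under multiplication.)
v_13(175760) = 3

v_p(x) = 1 (factor: 52 = 13^1 · 4); v_p(y) = 2 (factor: 3380 = 13^2 · 20). Additivity: v_p(xy) = v_p(x) + v_p(y) = 1 + 2 = 3. (Direct check: xy = 175760 = 13^3 · (80).)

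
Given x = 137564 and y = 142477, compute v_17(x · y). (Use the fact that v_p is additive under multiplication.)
v_17(19599706028) = 6

v_p(x) = 3 (factor: 137564 = 17^3 · 28); v_p(y) = 3 (factor: 142477 = 17^3 · 29). Additivity: v_p(xy) = v_p(x) + v_p(y) = 3 + 3 = 6. (Direct check: xy = 19599706028 = 17^6 · (812).)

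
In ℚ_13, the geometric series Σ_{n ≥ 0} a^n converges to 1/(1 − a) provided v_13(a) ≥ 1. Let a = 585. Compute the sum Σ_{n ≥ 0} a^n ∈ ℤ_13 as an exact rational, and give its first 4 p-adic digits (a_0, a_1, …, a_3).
Σ a^n = 1/(1 − a) = -1/584;  first 4 digits = (1, 6, 0, 8)

v_13(a) = 1 ≥ 1, so the series converges in ℤ_13 to 1/(1 − a) = 1/(1 − 585) = -1/584. Expand this rational in ℤ_13: compute digits iteratively via d_i = x_i mod 13, x_{i+1} = (x_i − d_i)/13. The first 4 digits are (1, 6, 0, 8).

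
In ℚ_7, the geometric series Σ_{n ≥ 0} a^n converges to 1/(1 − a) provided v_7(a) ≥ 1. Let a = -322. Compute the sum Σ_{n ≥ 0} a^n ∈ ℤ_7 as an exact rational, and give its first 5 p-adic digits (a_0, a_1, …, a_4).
Σ a^n = 1/(1 − a) = 1/323;  first 5 digits = (1, 3, 2, 6, 1)

v_7(a) = 1 ≥ 1, so the series converges in ℤ_7 to 1/(1 − a) = 1/(1 − (-322)) = 1/323. Expand this rational in ℤ_7: compute digits iteratively via d_i = x_i mod 7, x_{i+1} = (x_i − d_i)/7. The first 5 digits are (1, 3, 2, 6, 1).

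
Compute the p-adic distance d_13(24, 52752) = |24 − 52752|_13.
d_13(24, 52752) = 1/2197

Step 1 — x − y = 24 − 52752 = -52728. Step 2 — v_13(-52728) = 3 (factor: -52728 = −(13^3 · 24); the sign does not affect v_p). Step 3 — |x − y|_13 = 13^{-3} = 1/2197.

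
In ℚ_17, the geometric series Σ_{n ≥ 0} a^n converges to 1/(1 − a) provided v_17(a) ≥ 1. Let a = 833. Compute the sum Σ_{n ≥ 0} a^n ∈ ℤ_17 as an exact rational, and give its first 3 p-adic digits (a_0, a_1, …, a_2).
Σ a^n = 1/(1 − a) = -1/832;  first 3 digits = (1, 15, 6)

v_17(a) = 1 ≥ 1, so the series converges in ℤ_17 to 1/(1 − a) = 1/(1 − 833) = -1/832. Expand this rational in ℤ_17: compute digits iteratively via d_i = x_i mod 17, x_{i+1} = (x_i − d_i)/17. The first 3 digits are (1, 15, 6).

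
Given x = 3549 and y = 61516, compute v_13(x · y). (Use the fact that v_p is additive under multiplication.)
v_13(218320284) = 5

v_p(x) = 2 (factor: 3549 = 13^2 · 21); v_p(y) = 3 (factor: 61516 = 13^3 · 28). Additivity: v_p(xy) = v_p(x) + v_p(y) = 2 + 3 = 5. (Direct check: xy = 218320284 = 13^5 · (588).)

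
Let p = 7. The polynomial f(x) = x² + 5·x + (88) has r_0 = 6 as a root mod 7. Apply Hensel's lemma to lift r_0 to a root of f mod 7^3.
r_2 = 167 (mod 343)

Hensel: r_{i+1} = r_i − f(r_i)·(f′(r_i))^{-1} mod 7^{i+2}, f′(x) = 2x + 5. Iterate:
  r_0 = 6 (mod 7)
  r_1 = 20 (mod 49)
  r_2 = 167 (mod 343)
Final: r = 167 satisfies f(r) ≡ 0 mod 7^3.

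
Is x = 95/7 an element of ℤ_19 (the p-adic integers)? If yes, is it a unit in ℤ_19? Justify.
x ∈ ℤ_19 but not a unit; v_19(x) = 1 > 0

ℤ_19 = {x ∈ ℚ_19 : v_19(x) ≥ 0} and ℤ_19^× = {x ∈ ℤ_19 : v_19(x) = 0}. Here v_19(95/7) = v_19(num) − v_19(den) = 1; compare against these criteria.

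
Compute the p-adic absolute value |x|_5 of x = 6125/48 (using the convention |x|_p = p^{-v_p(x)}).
|6125/48|_5 = 1/125

Step 1 — compute v_5(x) by factoring powers of 5 out of the numerator and denominator: v_5(6125/48) = 3. Step 2 — apply |x|_p = p^{-v_p(x)} = 5^{-3} = 1/125.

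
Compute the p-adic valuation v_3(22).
v_3(22) = 0

v_3(n) is the largest exponent k such that 3^k divides n. Factor out: 22 = 3^0 · 22. (Sign doesn't affect v_p.) So v_3(22) = 0.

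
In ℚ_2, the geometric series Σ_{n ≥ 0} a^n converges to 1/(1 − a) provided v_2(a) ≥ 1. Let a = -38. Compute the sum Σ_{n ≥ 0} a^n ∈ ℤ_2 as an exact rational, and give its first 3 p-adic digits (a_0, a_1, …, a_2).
Σ a^n = 1/(1 − a) = 1/39;  first 3 digits = (1, 1, 1)

v_2(a) = 1 ≥ 1, so the series converges in ℤ_2 to 1/(1 − a) = 1/(1 − (-38)) = 1/39. Expand this rational in ℤ_2: compute digits iteratively via d_i = x_i mod 2, x_{i+1} = (x_i − d_i)/2. The first 3 digits are (1, 1, 1).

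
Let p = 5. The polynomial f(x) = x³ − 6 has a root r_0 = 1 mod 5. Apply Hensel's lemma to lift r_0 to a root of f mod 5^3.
r_2 = 111 (mod 125)

Hensel: r_{i+1} = r_i − f(r_i)/f′(r_i) mod 5^{i+2}, where f′(x) = 3x². Iterate:
  r_0 = 1 (mod 5)
  r_1 = 11 (mod 25)
  r_2 = 111 (mod 125)
Final: r = 111 with f(r) ≡ 0 mod 5^3.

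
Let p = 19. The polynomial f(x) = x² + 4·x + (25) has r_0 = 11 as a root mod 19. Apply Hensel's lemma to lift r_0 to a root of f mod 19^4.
r_3 = 29328 (mod 130321)

Hensel: r_{i+1} = r_i − f(r_i)·(f′(r_i))^{-1} mod 19^{i+2}, f′(x) = 2x + 4. Iterate:
  r_0 = 11 (mod 19)
  r_1 = 87 (mod 361)
  r_2 = 1892 (mod 6859)
  r_3 = 29328 (mod 130321)
Final: r = 29328 satisfies f(r) ≡ 0 mod 19^4.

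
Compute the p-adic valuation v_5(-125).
v_5(-125) = 3

v_5(n) is the largest exponent k such that 5^k divides n. Factor out: -125 = -5^3 · 1. (Sign doesn't affect v_p.) So v_5(-125) = 3.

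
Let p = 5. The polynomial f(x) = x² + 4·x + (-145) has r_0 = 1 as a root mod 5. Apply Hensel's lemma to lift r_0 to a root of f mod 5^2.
r_1 = 16 (mod 25)

Hensel: r_{i+1} = r_i − f(r_i)·(f′(r_i))^{-1} mod 5^{i+2}, f′(x) = 2x + 4. Iterate:
  r_0 = 1 (mod 5)
  r_1 = 16 (mod 25)
Final: r = 16 satisfies f(r) ≡ 0 mod 5^2.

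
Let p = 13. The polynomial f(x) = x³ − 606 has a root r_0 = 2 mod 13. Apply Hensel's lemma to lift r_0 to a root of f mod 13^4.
r_3 = 1770 (mod 28561)

Hensel: r_{i+1} = r_i − f(r_i)/f′(r_i) mod 13^{i+2}, where f′(x) = 3x². Iterate:
  r_0 = 2 (mod 13)
  r_1 = 80 (mod 169)
  r_2 = 1770 (mod 2197)
  r_3 = 1770 (mod 28561)
Final: r = 1770 with f(r) ≡ 0 mod 13^4.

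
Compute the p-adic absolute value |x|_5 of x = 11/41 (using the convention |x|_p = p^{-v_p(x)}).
|11/41|_5 = 1

Step 1 — compute v_5(x) by factoring powers of 5 out of the numerator and denominator: v_5(11/41) = 0. Step 2 — apply |x|_p = p^{-v_p(x)} = 5^{0} = 1.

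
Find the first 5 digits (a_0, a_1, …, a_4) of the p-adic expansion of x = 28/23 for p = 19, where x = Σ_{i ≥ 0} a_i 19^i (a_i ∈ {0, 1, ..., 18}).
(a_0, …, a_4) = (7, 3, 18, 4, 8)

v_19(28/23) = 0 (numerator and denominator both coprime to 19), so x ∈ ℤ_19^×. Compute digits iteratively via a_i = x_i mod 19, x_{i+1} = (x_i − a_i)/19, with x_0 = x:
  x_0 = 28/23;  a_0 = 7;  x_1 = (x_0 − 7)/19 = -7/23
  x_1 = -7/23;  a_1 = 3;  x_2 = (x_1 − 3)/19 = -4/23
  x_2 = -4/23;  a_2 = 18;  x_3 = (x_2 − 18)/19 = -22/23
  x_3 = -22/23;  a_3 = 4;  x_4 = (x_3 − 4)/19 = -6/23
  x_4 = -6/23;  a_4 = 8;  x_5 = (x_4 − 8)/19 = -10/23
Digits: (7, 3, 18, 4, 8).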